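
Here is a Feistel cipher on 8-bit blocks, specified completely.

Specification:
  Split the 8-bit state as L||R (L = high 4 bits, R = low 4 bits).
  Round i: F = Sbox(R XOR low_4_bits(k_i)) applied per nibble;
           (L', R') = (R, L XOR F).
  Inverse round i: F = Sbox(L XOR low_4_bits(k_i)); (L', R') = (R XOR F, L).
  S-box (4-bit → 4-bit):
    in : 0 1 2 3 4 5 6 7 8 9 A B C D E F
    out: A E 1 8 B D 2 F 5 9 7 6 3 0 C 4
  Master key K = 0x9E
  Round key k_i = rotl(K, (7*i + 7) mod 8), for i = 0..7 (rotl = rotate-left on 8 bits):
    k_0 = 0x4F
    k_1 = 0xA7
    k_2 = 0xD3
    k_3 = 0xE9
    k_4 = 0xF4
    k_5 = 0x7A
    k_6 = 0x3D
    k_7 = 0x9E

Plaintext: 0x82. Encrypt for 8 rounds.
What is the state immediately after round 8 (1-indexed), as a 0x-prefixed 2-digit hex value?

s_0 = plaintext = 0x82
s_1 = Round(s_0, k_0) = 0x28
s_2 = Round(s_1, k_1) = 0x86
s_3 = Round(s_2, k_2) = 0x65
s_4 = Round(s_3, k_3) = 0x55
s_5 = Round(s_4, k_4) = 0x5B
s_6 = Round(s_5, k_5) = 0xBB
s_7 = Round(s_6, k_6) = 0xB9
s_8 = Round(s_7, k_7) = 0x94

0x94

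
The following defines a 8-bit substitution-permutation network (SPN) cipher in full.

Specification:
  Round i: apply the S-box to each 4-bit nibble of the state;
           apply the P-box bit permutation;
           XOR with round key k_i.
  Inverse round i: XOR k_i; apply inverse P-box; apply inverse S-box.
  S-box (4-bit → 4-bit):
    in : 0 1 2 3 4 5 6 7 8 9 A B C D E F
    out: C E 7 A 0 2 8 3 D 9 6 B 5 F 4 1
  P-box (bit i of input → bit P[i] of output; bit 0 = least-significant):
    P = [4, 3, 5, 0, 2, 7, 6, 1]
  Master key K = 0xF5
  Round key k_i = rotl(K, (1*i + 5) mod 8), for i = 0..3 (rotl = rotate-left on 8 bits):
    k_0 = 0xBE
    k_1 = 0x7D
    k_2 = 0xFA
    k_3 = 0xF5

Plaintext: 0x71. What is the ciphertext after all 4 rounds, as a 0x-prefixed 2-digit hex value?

s_0 = plaintext = 0x71
s_1 = Round(s_0, k_0) = 0x13
s_2 = Round(s_1, k_1) = 0xB6
s_3 = Round(s_2, k_2) = 0x7D
s_4 = Round(s_3, k_3) = 0x48

0x48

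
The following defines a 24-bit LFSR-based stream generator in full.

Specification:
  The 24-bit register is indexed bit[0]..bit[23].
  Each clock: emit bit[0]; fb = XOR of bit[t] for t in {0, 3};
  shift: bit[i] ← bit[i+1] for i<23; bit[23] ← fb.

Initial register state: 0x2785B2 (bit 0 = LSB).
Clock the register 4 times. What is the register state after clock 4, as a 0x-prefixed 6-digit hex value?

reg_0 = 0x2785B2
clock 1: out=0, reg = 0x13C2D9
clock 2: out=1, reg = 0x09E16C
clock 3: out=0, reg = 0x84F0B6
clock 4: out=0, reg = 0x42785B

0x42785B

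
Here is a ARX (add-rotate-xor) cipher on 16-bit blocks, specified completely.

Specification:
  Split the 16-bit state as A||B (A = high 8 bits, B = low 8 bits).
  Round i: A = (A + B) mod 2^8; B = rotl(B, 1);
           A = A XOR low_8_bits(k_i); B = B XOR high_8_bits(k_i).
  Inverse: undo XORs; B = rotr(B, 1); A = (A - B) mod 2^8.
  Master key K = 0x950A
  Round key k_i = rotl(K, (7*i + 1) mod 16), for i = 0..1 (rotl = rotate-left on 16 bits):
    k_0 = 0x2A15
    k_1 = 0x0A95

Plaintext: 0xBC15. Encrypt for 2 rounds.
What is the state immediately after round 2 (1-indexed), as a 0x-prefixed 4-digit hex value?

s_0 = plaintext = 0xBC15
s_1 = Round(s_0, k_0) = 0xC400
s_2 = Round(s_1, k_1) = 0x510A

0x510A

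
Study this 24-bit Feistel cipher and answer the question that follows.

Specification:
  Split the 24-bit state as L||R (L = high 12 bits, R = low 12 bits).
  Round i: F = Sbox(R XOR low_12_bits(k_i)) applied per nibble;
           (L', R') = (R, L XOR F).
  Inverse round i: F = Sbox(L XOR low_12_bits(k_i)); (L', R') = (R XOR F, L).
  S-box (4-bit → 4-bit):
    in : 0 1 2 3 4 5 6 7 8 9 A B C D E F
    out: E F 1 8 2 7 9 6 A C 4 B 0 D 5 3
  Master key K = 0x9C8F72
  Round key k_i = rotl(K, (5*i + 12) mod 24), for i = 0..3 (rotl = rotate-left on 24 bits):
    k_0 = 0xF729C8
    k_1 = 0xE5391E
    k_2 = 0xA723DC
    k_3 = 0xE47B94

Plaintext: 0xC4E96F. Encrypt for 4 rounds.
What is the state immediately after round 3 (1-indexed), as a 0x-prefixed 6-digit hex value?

0x296D2C

s_0 = plaintext = 0xC4E96F
s_1 = Round(s_0, k_0) = 0x96F208
s_2 = Round(s_1, k_1) = 0x208296
s_3 = Round(s_2, k_2) = 0x296D2C
s_4 = Round(s_3, k_3) = 0xD2CB2C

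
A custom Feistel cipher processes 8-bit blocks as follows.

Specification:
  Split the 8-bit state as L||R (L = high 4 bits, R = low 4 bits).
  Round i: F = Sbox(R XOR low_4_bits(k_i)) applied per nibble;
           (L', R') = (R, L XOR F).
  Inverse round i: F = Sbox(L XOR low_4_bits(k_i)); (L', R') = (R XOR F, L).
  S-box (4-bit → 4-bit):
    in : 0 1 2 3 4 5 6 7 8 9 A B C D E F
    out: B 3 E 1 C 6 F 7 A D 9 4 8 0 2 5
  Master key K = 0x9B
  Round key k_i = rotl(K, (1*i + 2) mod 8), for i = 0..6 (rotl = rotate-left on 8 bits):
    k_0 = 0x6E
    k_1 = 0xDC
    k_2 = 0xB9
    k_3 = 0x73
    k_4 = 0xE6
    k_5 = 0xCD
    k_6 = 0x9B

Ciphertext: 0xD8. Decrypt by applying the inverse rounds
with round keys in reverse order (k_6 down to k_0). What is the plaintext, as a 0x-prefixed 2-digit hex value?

s_0 = ciphertext = 0xD8
s_1 = InvRound(s_0, k_6) = 0x7D
s_2 = InvRound(s_1, k_5) = 0x47
s_3 = InvRound(s_2, k_4) = 0x94
s_4 = InvRound(s_3, k_3) = 0xD9
s_5 = InvRound(s_4, k_2) = 0x5D
s_6 = InvRound(s_5, k_1) = 0x05
s_7 = InvRound(s_6, k_0) = 0x70

0x70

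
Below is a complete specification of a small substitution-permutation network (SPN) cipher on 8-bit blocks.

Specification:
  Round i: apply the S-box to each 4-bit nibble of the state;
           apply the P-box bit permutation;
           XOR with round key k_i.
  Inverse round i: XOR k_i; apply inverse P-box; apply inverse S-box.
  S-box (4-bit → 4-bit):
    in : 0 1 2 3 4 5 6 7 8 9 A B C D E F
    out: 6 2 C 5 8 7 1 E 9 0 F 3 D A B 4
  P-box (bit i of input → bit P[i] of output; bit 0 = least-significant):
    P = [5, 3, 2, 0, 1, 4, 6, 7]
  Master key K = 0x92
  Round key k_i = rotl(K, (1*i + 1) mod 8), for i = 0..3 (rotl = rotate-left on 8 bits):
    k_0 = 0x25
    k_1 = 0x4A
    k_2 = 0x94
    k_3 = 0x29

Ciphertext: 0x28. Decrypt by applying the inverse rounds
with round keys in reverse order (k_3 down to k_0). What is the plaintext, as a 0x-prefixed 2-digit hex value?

0x44

s_0 = ciphertext = 0x28
s_1 = InvRound(s_0, k_3) = 0x94
s_2 = InvRound(s_1, k_2) = 0x99
s_3 = InvRound(s_2, k_1) = 0xA4
s_4 = InvRound(s_3, k_0) = 0x44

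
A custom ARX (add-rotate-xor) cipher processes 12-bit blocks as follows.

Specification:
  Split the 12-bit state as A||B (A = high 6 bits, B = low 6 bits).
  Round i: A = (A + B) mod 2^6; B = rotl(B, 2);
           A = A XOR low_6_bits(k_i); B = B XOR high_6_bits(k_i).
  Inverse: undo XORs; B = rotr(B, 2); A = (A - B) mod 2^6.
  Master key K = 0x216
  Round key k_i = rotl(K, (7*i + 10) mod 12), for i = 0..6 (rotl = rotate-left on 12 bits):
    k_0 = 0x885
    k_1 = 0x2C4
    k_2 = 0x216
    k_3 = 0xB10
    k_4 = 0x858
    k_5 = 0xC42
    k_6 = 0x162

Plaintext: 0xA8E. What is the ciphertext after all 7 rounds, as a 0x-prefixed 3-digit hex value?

s_0 = plaintext = 0xA8E
s_1 = Round(s_0, k_0) = 0xF5A
s_2 = Round(s_1, k_1) = 0x4E2
s_3 = Round(s_2, k_2) = 0x8C2
s_4 = Round(s_3, k_3) = 0xD64
s_5 = Round(s_4, k_4) = 0x073
s_6 = Round(s_5, k_5) = 0xDBE
s_7 = Round(s_6, k_6) = 0x5BE

0x5BE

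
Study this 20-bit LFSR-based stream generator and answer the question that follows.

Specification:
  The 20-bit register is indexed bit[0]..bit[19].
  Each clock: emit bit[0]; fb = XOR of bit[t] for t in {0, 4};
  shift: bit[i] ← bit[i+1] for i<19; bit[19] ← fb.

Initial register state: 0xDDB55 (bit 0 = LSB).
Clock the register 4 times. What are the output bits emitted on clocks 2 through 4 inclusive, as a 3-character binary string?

reg_0 = 0xDDB55
clock 1: out=1, reg = 0x6EDAA
clock 2: out=0, reg = 0x376D5
clock 3: out=1, reg = 0x1BB6A
clock 4: out=0, reg = 0x0DDB5

010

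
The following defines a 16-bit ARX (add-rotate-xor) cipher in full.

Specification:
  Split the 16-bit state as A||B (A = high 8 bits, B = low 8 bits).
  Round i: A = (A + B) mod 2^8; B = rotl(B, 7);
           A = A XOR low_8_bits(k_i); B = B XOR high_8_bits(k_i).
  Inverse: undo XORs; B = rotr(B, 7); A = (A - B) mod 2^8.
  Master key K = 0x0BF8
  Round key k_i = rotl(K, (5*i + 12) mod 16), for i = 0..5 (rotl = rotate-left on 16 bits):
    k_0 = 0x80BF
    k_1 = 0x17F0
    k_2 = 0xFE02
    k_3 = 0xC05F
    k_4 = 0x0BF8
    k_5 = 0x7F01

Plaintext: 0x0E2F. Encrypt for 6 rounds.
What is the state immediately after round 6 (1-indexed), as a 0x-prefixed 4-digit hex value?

s_0 = plaintext = 0x0E2F
s_1 = Round(s_0, k_0) = 0x8217
s_2 = Round(s_1, k_1) = 0x699C
s_3 = Round(s_2, k_2) = 0x07B0
s_4 = Round(s_3, k_3) = 0xE898
s_5 = Round(s_4, k_4) = 0x7847
s_6 = Round(s_5, k_5) = 0xBEDC

0xBEDC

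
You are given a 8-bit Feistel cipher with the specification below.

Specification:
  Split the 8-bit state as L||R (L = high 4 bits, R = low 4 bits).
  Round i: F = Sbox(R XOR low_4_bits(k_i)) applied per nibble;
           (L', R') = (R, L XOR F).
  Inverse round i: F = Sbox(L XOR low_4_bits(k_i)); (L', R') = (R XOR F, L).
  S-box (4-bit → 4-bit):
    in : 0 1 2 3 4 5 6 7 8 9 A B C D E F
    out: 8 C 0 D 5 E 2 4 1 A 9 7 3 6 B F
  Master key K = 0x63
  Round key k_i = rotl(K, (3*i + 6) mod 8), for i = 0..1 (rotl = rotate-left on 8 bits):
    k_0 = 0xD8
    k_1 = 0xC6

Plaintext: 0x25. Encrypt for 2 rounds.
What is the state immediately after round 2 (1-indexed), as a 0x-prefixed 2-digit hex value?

0x45

s_0 = plaintext = 0x25
s_1 = Round(s_0, k_0) = 0x54
s_2 = Round(s_1, k_1) = 0x45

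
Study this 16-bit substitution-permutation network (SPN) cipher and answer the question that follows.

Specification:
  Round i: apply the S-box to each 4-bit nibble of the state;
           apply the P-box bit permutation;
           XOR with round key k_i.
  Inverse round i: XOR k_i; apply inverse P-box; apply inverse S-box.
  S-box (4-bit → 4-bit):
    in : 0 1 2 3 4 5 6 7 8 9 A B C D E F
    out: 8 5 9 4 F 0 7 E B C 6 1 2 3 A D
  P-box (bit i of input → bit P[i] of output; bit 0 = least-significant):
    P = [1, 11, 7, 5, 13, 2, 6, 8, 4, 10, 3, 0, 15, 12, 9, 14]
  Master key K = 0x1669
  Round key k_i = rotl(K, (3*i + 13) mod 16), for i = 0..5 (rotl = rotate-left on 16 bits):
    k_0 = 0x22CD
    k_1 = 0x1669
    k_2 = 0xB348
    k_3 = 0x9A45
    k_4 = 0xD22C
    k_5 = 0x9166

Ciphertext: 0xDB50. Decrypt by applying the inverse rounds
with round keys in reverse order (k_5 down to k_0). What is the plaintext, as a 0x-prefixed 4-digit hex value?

0xE030

s_0 = ciphertext = 0xDB50
s_1 = InvRound(s_0, k_5) = 0x9BC8
s_2 = InvRound(s_1, k_4) = 0x0577
s_3 = InvRound(s_2, k_3) = 0x6D08
s_4 = InvRound(s_3, k_2) = 0x4C3C
s_5 = InvRound(s_4, k_1) = 0x72AC
s_6 = InvRound(s_5, k_0) = 0xE030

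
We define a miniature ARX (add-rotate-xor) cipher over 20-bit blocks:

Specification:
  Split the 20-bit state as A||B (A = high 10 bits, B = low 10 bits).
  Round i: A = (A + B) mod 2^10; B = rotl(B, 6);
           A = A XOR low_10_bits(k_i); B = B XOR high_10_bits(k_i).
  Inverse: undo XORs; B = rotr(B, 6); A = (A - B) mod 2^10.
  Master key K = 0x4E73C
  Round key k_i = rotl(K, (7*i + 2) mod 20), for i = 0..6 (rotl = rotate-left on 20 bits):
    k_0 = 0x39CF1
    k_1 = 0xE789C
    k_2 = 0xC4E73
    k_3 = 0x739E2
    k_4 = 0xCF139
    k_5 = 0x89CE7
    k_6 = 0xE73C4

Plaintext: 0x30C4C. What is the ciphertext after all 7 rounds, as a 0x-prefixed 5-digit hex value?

s_0 = plaintext = 0x30C4C
s_1 = Round(s_0, k_0) = 0x7FBE3
s_2 = Round(s_1, k_1) = 0x5F760
s_3 = Round(s_2, k_2) = 0xABB25
s_4 = Round(s_3, k_3) = 0x0C4BC
s_5 = Round(s_4, k_4) = 0x75037
s_6 = Round(s_5, k_5) = 0xBB3E4
s_7 = Round(s_6, k_6) = 0x452A2

0x452A2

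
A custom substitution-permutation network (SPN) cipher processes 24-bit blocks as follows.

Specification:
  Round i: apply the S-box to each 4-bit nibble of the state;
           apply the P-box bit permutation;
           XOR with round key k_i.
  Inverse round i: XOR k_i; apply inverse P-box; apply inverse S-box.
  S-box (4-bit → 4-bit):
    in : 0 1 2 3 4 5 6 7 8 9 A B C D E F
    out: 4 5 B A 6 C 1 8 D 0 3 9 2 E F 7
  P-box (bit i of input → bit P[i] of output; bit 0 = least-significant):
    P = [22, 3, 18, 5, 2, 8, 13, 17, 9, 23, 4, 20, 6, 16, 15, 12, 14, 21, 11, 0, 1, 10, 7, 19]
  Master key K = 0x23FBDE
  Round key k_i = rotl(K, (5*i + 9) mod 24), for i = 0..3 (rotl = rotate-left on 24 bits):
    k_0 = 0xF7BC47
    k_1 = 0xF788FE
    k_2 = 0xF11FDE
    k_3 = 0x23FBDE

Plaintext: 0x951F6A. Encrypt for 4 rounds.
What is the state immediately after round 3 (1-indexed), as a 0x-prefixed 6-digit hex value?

0x4964A1

s_0 = plaintext = 0x951F6A
s_1 = Round(s_0, k_0) = 0x37361A
s_2 = Round(s_1, k_1) = 0xBEBEF3
s_3 = Round(s_2, k_2) = 0x4964A1
s_4 = Round(s_3, k_3) = 0xE7FE0A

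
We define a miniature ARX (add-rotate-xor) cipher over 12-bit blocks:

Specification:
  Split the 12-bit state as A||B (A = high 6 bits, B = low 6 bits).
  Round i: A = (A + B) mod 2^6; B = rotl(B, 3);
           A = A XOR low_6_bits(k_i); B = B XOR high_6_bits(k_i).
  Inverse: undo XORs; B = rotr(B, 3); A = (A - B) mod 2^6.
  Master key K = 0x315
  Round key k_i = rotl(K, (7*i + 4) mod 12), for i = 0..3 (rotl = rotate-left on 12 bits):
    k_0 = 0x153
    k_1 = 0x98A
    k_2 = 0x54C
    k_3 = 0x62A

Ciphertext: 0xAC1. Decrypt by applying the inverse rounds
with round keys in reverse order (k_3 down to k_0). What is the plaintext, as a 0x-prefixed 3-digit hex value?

0xCFD

s_0 = ciphertext = 0xAC1
s_1 = InvRound(s_0, k_3) = 0xD8B
s_2 = InvRound(s_1, k_2) = 0x1F3
s_3 = InvRound(s_2, k_1) = 0x8EA
s_4 = InvRound(s_3, k_0) = 0xCFD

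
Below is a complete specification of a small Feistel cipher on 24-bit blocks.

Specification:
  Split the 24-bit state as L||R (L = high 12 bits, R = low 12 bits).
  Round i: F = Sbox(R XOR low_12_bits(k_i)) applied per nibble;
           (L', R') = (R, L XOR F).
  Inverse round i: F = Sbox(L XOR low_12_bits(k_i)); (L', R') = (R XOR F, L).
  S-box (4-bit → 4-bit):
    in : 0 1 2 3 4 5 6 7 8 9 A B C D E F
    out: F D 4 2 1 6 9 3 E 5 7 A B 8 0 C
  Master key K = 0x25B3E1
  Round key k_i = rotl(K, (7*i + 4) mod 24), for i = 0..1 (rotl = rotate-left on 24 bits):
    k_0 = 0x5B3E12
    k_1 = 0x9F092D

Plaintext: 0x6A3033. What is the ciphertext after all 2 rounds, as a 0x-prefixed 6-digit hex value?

0x6EEC81

s_0 = plaintext = 0x6A3033
s_1 = Round(s_0, k_0) = 0x0336EE
s_2 = Round(s_1, k_1) = 0x6EEC81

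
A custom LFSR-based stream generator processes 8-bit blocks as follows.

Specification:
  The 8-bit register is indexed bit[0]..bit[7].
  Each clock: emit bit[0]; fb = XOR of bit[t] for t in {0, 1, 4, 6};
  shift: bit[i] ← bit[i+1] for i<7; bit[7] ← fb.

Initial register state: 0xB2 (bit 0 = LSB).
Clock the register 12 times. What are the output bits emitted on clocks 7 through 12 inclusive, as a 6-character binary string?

010101

reg_0 = 0xB2
clock 1: out=0, reg = 0x59
clock 2: out=1, reg = 0xAC
clock 3: out=0, reg = 0x56
clock 4: out=0, reg = 0xAB
clock 5: out=1, reg = 0x55
clock 6: out=1, reg = 0xAA
clock 7: out=0, reg = 0xD5
clock 8: out=1, reg = 0xEA
clock 9: out=0, reg = 0x75
clock 10: out=1, reg = 0xBA
clock 11: out=0, reg = 0x5D
clock 12: out=1, reg = 0xAE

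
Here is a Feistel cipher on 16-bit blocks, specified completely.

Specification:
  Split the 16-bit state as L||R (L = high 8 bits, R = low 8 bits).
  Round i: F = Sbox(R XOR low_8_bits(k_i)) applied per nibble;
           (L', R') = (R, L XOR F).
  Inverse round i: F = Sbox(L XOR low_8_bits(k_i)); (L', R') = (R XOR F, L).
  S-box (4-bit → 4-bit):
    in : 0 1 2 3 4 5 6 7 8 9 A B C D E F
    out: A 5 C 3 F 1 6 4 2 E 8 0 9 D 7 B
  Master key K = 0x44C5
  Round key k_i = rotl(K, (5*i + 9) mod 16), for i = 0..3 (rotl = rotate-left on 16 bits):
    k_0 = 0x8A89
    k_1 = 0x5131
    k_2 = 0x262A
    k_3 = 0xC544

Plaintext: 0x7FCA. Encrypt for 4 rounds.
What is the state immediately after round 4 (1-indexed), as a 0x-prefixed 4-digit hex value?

s_0 = plaintext = 0x7FCA
s_1 = Round(s_0, k_0) = 0xCA8C
s_2 = Round(s_1, k_1) = 0x8CC7
s_3 = Round(s_2, k_2) = 0xC7F1
s_4 = Round(s_3, k_3) = 0xF1C6

0xF1C6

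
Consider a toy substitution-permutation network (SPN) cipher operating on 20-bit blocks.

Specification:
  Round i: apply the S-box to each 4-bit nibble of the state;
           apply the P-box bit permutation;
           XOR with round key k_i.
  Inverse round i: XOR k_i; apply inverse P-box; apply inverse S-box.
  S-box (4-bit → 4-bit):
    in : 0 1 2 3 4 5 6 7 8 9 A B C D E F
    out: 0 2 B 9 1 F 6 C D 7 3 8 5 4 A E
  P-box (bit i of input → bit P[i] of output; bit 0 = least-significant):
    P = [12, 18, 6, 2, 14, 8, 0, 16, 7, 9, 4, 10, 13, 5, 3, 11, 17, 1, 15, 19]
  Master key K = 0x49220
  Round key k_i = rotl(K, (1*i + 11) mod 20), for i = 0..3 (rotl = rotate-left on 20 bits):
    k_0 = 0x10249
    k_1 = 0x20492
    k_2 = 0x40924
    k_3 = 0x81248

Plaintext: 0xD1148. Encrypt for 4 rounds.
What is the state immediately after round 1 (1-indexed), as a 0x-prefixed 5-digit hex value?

0x1D02D

s_0 = plaintext = 0xD1148
s_1 = Round(s_0, k_0) = 0x1D02D
s_2 = Round(s_1, k_1) = 0x345D8
s_3 = Round(s_2, k_2) = 0xE3FF1
s_4 = Round(s_3, k_3) = 0x53D5B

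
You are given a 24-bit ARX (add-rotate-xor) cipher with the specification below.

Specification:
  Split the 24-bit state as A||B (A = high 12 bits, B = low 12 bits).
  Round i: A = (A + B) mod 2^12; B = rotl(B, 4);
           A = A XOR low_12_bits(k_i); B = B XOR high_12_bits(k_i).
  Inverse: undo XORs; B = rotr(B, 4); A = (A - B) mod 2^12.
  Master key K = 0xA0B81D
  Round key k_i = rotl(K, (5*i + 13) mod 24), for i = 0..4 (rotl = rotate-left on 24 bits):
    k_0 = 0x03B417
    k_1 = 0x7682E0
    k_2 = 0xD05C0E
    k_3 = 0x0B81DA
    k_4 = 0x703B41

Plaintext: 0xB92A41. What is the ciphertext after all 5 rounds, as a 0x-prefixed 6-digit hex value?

s_0 = plaintext = 0xB92A41
s_1 = Round(s_0, k_0) = 0x1C4421
s_2 = Round(s_1, k_1) = 0x70557C
s_3 = Round(s_2, k_2) = 0x08FAC0
s_4 = Round(s_3, k_3) = 0xA95CB2
s_5 = Round(s_4, k_4) = 0xC06C2F

0xC06C2F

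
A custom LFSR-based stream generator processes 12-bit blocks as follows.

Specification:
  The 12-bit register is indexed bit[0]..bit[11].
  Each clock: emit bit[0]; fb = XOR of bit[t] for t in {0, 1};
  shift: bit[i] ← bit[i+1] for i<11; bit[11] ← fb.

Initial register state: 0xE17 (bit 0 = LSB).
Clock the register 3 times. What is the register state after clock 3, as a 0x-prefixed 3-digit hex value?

reg_0 = 0xE17
clock 1: out=1, reg = 0x70B
clock 2: out=1, reg = 0x385
clock 3: out=1, reg = 0x9C2

0x9C2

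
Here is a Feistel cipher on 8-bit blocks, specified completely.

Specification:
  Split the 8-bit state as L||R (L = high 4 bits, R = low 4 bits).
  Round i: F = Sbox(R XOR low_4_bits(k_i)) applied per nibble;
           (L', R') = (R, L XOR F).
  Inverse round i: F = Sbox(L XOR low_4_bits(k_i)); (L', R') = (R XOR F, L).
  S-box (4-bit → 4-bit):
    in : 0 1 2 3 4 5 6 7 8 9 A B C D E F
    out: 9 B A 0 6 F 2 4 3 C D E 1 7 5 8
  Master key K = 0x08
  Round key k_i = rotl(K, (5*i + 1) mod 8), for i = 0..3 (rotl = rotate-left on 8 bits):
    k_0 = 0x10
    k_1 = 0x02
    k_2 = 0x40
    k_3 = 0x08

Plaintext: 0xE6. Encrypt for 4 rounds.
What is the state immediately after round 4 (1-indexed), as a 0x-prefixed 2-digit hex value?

s_0 = plaintext = 0xE6
s_1 = Round(s_0, k_0) = 0x6C
s_2 = Round(s_1, k_1) = 0xC3
s_3 = Round(s_2, k_2) = 0x3C
s_4 = Round(s_3, k_3) = 0xC5

0xC5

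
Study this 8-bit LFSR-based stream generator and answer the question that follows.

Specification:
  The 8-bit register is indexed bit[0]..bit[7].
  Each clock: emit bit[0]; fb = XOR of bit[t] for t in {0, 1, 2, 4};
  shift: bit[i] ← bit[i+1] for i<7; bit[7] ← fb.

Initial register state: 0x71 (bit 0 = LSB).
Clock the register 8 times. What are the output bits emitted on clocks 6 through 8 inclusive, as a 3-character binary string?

110

reg_0 = 0x71
clock 1: out=1, reg = 0x38
clock 2: out=0, reg = 0x9C
clock 3: out=0, reg = 0x4E
clock 4: out=0, reg = 0x27
clock 5: out=1, reg = 0x93
clock 6: out=1, reg = 0xC9
clock 7: out=1, reg = 0xE4
clock 8: out=0, reg = 0xF2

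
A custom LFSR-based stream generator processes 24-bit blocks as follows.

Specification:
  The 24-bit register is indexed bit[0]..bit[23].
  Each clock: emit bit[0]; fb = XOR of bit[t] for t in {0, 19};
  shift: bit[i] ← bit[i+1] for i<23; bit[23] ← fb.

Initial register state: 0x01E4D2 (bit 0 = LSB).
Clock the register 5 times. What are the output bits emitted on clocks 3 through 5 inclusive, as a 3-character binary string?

reg_0 = 0x01E4D2
clock 1: out=0, reg = 0x00F269
clock 2: out=1, reg = 0x807934
clock 3: out=0, reg = 0x403C9A
clock 4: out=0, reg = 0x201E4D
clock 5: out=1, reg = 0x900F26

001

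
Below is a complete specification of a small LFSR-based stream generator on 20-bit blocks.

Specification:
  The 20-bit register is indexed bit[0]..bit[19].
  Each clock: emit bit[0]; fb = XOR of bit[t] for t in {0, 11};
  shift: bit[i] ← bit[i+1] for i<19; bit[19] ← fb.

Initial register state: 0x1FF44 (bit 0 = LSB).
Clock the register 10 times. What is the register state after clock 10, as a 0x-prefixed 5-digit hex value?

0x5EC7F

reg_0 = 0x1FF44
clock 1: out=0, reg = 0x8FFA2
clock 2: out=0, reg = 0xC7FD1
clock 3: out=1, reg = 0x63FE8
clock 4: out=0, reg = 0xB1FF4
clock 5: out=0, reg = 0xD8FFA
clock 6: out=0, reg = 0xEC7FD
clock 7: out=1, reg = 0xF63FE
clock 8: out=0, reg = 0x7B1FF
clock 9: out=1, reg = 0xBD8FF
clock 10: out=1, reg = 0x5EC7F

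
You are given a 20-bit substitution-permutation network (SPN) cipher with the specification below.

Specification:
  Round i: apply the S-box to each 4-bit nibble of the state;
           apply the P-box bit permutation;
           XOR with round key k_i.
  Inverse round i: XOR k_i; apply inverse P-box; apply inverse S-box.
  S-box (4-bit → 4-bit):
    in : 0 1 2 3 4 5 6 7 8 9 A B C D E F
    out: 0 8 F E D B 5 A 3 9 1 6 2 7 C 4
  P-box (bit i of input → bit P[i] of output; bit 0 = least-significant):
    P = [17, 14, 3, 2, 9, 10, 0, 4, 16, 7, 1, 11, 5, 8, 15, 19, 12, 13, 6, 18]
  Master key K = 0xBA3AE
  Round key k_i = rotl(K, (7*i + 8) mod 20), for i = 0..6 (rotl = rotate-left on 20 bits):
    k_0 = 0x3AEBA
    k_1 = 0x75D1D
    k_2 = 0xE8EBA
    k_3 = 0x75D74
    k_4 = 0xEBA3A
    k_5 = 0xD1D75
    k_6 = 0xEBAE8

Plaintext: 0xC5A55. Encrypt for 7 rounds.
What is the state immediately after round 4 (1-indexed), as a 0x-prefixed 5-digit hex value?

s_0 = plaintext = 0xC5A55
s_1 = Round(s_0, k_0) = 0x8C98E
s_2 = Round(s_1, k_1) = 0x66211
s_3 = Round(s_2, k_2) = 0xF164C
s_4 = Round(s_3, k_3) = 0xE1F27
s_5 = Round(s_4, k_4) = 0x2FC6D
s_6 = Round(s_5, k_5) = 0xBEFBC
s_7 = Round(s_6, k_6) = 0x65EAB

0xE1F27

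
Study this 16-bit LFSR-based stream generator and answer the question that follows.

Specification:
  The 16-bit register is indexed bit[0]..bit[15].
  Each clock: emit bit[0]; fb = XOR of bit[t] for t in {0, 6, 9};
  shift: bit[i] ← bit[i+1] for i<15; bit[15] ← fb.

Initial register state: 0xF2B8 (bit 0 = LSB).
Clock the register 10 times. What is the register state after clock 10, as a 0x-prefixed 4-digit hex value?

reg_0 = 0xF2B8
clock 1: out=0, reg = 0xF95C
clock 2: out=0, reg = 0xFCAE
clock 3: out=0, reg = 0x7E57
clock 4: out=1, reg = 0xBF2B
clock 5: out=1, reg = 0x5F95
clock 6: out=1, reg = 0x2FCA
clock 7: out=0, reg = 0x17E5
clock 8: out=1, reg = 0x8BF2
clock 9: out=0, reg = 0x45F9
clock 10: out=1, reg = 0x22FC

0x22FC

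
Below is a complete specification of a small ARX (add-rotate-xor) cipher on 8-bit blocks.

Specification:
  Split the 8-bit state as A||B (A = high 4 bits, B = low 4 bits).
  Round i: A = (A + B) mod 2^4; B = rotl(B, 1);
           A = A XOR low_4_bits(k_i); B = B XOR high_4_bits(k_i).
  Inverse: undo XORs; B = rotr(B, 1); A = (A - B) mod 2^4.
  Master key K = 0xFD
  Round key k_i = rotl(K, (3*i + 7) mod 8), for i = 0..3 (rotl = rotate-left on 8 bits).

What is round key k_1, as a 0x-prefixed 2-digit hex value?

0xF7

K = 0xFD
k_0 = rotl(K, (3*0+7) mod 8) = rotl(K, 7) = 0xFE
k_1 = rotl(K, (3*1+7) mod 8) = rotl(K, 2) = 0xF7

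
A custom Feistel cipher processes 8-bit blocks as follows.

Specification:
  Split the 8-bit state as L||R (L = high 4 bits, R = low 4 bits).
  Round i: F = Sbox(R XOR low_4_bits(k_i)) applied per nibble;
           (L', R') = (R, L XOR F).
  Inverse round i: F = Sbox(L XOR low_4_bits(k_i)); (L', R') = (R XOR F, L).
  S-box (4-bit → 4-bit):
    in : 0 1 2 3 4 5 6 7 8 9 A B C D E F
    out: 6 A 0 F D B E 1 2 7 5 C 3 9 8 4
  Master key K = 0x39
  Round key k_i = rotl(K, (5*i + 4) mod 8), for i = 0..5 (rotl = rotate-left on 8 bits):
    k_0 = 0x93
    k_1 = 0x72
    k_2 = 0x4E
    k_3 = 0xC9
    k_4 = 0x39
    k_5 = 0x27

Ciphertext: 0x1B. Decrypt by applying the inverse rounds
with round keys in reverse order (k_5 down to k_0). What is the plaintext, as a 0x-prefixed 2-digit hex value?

s_0 = ciphertext = 0x1B
s_1 = InvRound(s_0, k_5) = 0x51
s_2 = InvRound(s_1, k_4) = 0x25
s_3 = InvRound(s_2, k_3) = 0x92
s_4 = InvRound(s_3, k_2) = 0x39
s_5 = InvRound(s_4, k_1) = 0x33
s_6 = InvRound(s_5, k_0) = 0x53

0x53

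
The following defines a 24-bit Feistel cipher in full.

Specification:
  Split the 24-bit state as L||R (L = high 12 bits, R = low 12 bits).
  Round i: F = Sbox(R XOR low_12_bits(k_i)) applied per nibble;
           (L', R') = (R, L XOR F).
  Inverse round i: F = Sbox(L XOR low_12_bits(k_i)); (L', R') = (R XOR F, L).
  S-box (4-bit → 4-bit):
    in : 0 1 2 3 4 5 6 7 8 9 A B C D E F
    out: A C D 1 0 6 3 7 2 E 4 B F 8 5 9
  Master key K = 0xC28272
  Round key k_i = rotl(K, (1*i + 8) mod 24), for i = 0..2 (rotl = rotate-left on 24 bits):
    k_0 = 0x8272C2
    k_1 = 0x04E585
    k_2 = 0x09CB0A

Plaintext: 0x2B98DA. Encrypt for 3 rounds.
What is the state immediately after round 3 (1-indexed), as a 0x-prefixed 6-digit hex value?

0x94FB7D

s_0 = plaintext = 0x2B98DA
s_1 = Round(s_0, k_0) = 0x8DA67B
s_2 = Round(s_1, k_1) = 0x67B94F
s_3 = Round(s_2, k_2) = 0x94FB7D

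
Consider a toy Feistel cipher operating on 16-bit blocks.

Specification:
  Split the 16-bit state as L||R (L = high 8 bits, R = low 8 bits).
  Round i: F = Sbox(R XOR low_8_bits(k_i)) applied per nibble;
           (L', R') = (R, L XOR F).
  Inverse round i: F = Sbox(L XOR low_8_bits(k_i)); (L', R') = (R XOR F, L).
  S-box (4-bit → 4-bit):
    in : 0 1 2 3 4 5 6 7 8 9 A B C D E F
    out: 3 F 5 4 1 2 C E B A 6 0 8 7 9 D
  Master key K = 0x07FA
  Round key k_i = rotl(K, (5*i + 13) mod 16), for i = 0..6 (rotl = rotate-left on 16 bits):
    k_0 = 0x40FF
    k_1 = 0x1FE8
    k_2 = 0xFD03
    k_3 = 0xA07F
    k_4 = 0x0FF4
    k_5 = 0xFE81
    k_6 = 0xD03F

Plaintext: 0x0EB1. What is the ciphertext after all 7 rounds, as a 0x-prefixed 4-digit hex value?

0xB9B0

s_0 = plaintext = 0x0EB1
s_1 = Round(s_0, k_0) = 0xB117
s_2 = Round(s_1, k_1) = 0x176C
s_3 = Round(s_2, k_2) = 0x6CDA
s_4 = Round(s_3, k_3) = 0xDA0E
s_5 = Round(s_4, k_4) = 0x0E0C
s_6 = Round(s_5, k_5) = 0x0CB9
s_7 = Round(s_6, k_6) = 0xB9B0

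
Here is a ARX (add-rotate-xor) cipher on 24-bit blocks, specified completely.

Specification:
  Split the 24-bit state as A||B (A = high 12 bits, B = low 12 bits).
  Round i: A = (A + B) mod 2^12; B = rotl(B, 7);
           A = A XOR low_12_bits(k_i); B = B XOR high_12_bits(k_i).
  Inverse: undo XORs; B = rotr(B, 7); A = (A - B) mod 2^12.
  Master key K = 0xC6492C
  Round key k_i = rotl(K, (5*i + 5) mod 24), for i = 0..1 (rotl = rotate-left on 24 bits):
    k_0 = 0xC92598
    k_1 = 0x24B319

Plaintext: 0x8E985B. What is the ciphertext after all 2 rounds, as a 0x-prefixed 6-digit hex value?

0x535A41

s_0 = plaintext = 0x8E985B
s_1 = Round(s_0, k_0) = 0x4DC150
s_2 = Round(s_1, k_1) = 0x535A41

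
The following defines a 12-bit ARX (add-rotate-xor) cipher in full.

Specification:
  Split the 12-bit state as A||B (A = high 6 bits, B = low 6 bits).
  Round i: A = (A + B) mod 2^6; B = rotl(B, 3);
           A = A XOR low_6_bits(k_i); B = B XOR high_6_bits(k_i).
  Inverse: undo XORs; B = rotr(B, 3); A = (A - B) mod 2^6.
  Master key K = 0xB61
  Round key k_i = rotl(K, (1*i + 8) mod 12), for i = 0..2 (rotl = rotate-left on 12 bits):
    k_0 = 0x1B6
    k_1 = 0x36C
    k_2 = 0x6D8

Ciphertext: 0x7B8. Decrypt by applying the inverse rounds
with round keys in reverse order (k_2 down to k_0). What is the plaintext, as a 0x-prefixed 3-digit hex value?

0xA61

s_0 = ciphertext = 0x7B8
s_1 = InvRound(s_0, k_2) = 0xA9C
s_2 = InvRound(s_1, k_1) = 0xF0A
s_3 = InvRound(s_2, k_0) = 0xA61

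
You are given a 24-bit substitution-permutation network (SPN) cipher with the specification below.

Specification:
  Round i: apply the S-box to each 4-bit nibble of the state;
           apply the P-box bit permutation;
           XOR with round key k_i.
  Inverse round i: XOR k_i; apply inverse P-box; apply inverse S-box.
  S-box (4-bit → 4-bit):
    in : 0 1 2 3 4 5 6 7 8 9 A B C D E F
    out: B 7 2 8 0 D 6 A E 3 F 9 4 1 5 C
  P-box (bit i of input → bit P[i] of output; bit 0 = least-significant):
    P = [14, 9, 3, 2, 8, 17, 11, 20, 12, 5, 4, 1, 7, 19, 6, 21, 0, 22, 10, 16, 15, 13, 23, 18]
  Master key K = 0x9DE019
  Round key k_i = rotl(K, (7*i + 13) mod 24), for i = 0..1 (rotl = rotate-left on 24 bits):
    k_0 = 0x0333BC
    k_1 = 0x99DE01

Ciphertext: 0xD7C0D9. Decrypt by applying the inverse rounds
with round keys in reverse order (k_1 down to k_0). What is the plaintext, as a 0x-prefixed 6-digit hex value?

s_0 = ciphertext = 0xD7C0D9
s_1 = InvRound(s_0, k_1) = 0x361E66
s_2 = InvRound(s_1, k_0) = 0x7F5F5C

0x7F5F5C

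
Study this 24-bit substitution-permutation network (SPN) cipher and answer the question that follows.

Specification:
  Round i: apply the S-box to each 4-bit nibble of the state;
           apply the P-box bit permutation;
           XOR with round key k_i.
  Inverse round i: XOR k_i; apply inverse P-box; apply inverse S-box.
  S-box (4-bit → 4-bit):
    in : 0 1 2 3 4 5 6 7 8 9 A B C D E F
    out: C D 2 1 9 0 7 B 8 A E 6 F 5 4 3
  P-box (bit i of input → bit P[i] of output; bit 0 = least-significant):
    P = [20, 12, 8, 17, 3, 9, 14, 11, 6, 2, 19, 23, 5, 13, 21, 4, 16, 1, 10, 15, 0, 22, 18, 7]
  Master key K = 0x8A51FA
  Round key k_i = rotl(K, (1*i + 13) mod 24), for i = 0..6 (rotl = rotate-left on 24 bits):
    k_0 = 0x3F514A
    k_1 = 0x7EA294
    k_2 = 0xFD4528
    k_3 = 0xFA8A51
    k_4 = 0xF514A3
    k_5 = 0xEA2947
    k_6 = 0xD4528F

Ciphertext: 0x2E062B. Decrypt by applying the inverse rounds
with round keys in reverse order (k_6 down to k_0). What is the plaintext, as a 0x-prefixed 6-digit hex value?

0xDEAE99

s_0 = ciphertext = 0x2E062B
s_1 = InvRound(s_0, k_6) = 0x9EDAE7
s_2 = InvRound(s_1, k_5) = 0xA865B6
s_3 = InvRound(s_2, k_4) = 0x639BE6
s_4 = InvRound(s_3, k_3) = 0x4F4A56
s_5 = InvRound(s_4, k_2) = 0x5B1771
s_6 = InvRound(s_5, k_1) = 0x116F5B
s_7 = InvRound(s_6, k_0) = 0xDEAE99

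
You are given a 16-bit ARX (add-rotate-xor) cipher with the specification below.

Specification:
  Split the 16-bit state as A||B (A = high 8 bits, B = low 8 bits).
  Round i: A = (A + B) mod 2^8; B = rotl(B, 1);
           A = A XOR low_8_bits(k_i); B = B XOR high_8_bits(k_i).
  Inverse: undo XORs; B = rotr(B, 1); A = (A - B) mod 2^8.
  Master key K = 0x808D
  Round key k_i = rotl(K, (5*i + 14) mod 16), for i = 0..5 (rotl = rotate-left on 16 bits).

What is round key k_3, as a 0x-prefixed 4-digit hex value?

0xB011

K = 0x808D
k_0 = rotl(K, (5*0+14) mod 16) = rotl(K, 14) = 0x6023
k_1 = rotl(K, (5*1+14) mod 16) = rotl(K, 3) = 0x046C
k_2 = rotl(K, (5*2+14) mod 16) = rotl(K, 8) = 0x8D80
k_3 = rotl(K, (5*3+14) mod 16) = rotl(K, 13) = 0xB011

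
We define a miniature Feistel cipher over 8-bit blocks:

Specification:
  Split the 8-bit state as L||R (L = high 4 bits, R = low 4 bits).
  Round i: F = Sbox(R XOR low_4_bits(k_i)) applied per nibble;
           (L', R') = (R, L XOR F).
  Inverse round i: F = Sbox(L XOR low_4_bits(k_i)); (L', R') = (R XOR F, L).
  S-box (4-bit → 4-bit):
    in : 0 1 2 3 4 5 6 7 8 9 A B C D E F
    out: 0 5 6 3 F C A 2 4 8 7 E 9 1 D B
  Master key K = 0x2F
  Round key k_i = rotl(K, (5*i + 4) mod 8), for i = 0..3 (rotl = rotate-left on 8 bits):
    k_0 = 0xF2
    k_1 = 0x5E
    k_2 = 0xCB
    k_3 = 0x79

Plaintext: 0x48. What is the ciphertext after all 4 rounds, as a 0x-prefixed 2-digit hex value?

s_0 = plaintext = 0x48
s_1 = Round(s_0, k_0) = 0x83
s_2 = Round(s_1, k_1) = 0x39
s_3 = Round(s_2, k_2) = 0x95
s_4 = Round(s_3, k_3) = 0x50

0x50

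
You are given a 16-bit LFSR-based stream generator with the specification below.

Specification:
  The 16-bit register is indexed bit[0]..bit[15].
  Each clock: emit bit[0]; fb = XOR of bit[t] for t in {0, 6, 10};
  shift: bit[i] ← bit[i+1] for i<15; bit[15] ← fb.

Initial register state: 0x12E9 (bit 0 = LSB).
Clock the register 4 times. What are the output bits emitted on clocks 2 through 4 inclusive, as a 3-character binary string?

reg_0 = 0x12E9
clock 1: out=1, reg = 0x0974
clock 2: out=0, reg = 0x84BA
clock 3: out=0, reg = 0xC25D
clock 4: out=1, reg = 0x612E

001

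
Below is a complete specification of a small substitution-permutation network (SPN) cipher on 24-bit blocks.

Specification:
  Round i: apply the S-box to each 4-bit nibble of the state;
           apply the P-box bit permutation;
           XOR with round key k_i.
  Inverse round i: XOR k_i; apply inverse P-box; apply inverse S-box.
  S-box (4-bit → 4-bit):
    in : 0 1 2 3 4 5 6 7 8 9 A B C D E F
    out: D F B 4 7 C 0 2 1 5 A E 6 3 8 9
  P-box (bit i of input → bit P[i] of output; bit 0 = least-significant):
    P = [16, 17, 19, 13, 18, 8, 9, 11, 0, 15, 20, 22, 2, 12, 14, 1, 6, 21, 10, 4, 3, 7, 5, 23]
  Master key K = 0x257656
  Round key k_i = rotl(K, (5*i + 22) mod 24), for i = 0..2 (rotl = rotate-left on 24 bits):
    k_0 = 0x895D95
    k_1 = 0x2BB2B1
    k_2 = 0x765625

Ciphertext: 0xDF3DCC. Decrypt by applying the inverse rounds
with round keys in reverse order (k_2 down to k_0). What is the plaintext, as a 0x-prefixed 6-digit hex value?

s_0 = ciphertext = 0xDF3DCC
s_1 = InvRound(s_0, k_2) = 0x1D38B0
s_2 = InvRound(s_1, k_1) = 0x676407
s_3 = InvRound(s_2, k_0) = 0xAAAE2B

0xAAAE2B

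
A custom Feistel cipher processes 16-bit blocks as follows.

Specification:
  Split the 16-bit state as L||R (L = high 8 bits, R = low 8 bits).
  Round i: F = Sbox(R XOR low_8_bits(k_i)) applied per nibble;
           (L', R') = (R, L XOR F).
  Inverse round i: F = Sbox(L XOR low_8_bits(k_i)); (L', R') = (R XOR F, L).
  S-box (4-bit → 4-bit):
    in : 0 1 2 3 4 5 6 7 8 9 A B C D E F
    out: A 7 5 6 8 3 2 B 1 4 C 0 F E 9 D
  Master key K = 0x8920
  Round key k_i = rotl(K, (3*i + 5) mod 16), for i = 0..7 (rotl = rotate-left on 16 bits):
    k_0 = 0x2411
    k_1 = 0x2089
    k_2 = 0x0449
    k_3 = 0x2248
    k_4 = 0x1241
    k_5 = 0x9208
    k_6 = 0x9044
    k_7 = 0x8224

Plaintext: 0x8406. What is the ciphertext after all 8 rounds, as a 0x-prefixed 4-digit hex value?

0x9866

s_0 = plaintext = 0x8406
s_1 = Round(s_0, k_0) = 0x06FF
s_2 = Round(s_1, k_1) = 0xFFB4
s_3 = Round(s_2, k_2) = 0xB421
s_4 = Round(s_3, k_3) = 0x2190
s_5 = Round(s_4, k_4) = 0x90C6
s_6 = Round(s_5, k_5) = 0xC669
s_7 = Round(s_6, k_6) = 0x6998
s_8 = Round(s_7, k_7) = 0x9866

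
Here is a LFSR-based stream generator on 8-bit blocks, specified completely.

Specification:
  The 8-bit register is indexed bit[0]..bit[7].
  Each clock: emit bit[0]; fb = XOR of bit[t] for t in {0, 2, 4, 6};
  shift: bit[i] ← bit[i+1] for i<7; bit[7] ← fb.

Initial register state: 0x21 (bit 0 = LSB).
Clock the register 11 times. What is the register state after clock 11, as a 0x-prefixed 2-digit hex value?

reg_0 = 0x21
clock 1: out=1, reg = 0x90
clock 2: out=0, reg = 0xC8
clock 3: out=0, reg = 0xE4
clock 4: out=0, reg = 0x72
clock 5: out=0, reg = 0x39
clock 6: out=1, reg = 0x1C
clock 7: out=0, reg = 0x0E
clock 8: out=0, reg = 0x87
clock 9: out=1, reg = 0x43
clock 10: out=1, reg = 0x21
clock 11: out=1, reg = 0x90

0x90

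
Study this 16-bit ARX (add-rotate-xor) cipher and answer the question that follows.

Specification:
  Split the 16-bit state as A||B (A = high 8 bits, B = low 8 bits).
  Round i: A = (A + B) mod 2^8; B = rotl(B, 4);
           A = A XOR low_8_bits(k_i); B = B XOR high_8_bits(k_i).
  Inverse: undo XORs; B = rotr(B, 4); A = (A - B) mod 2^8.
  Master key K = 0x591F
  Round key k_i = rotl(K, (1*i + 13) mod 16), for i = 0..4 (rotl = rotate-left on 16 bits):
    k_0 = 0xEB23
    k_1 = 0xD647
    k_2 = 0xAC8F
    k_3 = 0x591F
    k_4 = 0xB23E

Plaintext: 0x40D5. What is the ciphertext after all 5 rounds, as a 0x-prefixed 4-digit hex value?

0x5150

s_0 = plaintext = 0x40D5
s_1 = Round(s_0, k_0) = 0x36B6
s_2 = Round(s_1, k_1) = 0xABBD
s_3 = Round(s_2, k_2) = 0xE777
s_4 = Round(s_3, k_3) = 0x412E
s_5 = Round(s_4, k_4) = 0x5150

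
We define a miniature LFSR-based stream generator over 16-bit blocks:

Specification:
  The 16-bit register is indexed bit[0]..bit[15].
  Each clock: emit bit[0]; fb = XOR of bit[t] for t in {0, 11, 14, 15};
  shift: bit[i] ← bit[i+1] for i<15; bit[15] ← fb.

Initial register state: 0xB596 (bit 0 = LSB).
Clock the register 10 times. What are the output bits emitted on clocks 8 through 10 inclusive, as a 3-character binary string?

110

reg_0 = 0xB596
clock 1: out=0, reg = 0xDACB
clock 2: out=1, reg = 0x6D65
clock 3: out=1, reg = 0xB6B2
clock 4: out=0, reg = 0xDB59
clock 5: out=1, reg = 0x6DAC
clock 6: out=0, reg = 0x36D6
clock 7: out=0, reg = 0x1B6B
clock 8: out=1, reg = 0x0DB5
clock 9: out=1, reg = 0x06DA
clock 10: out=0, reg = 0x036D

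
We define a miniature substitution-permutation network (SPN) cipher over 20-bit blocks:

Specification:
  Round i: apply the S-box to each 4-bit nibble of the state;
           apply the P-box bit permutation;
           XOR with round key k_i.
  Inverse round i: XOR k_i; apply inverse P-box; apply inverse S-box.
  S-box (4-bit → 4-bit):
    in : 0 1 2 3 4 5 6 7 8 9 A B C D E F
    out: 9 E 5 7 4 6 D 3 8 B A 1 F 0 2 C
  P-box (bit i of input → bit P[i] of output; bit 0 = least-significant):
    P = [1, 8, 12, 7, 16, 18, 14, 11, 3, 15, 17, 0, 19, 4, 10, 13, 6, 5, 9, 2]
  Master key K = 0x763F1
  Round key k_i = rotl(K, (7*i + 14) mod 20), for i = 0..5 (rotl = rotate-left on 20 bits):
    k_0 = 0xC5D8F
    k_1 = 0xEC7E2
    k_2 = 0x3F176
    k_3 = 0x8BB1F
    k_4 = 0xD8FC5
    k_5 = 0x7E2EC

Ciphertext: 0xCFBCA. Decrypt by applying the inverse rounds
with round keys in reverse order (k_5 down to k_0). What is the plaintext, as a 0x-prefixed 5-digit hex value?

0x38037

s_0 = ciphertext = 0xCFBCA
s_1 = InvRound(s_0, k_5) = 0xAB403
s_2 = InvRound(s_1, k_4) = 0x6849C
s_3 = InvRound(s_2, k_3) = 0x46FAC
s_4 = InvRound(s_3, k_2) = 0x25396
s_5 = InvRound(s_4, k_1) = 0x93EE4
s_6 = InvRound(s_5, k_0) = 0x38037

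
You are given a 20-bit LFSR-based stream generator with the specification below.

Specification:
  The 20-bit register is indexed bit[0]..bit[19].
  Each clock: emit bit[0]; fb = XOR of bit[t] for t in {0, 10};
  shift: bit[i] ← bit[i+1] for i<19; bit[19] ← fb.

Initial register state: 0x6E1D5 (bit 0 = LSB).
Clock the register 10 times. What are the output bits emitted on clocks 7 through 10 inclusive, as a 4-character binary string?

1110

reg_0 = 0x6E1D5
clock 1: out=1, reg = 0xB70EA
clock 2: out=0, reg = 0x5B875
clock 3: out=1, reg = 0xADC3A
clock 4: out=0, reg = 0xD6E1D
clock 5: out=1, reg = 0x6B70E
clock 6: out=0, reg = 0xB5B87
clock 7: out=1, reg = 0xDADC3
clock 8: out=1, reg = 0x6D6E1
clock 9: out=1, reg = 0x36B70
clock 10: out=0, reg = 0x1B5B8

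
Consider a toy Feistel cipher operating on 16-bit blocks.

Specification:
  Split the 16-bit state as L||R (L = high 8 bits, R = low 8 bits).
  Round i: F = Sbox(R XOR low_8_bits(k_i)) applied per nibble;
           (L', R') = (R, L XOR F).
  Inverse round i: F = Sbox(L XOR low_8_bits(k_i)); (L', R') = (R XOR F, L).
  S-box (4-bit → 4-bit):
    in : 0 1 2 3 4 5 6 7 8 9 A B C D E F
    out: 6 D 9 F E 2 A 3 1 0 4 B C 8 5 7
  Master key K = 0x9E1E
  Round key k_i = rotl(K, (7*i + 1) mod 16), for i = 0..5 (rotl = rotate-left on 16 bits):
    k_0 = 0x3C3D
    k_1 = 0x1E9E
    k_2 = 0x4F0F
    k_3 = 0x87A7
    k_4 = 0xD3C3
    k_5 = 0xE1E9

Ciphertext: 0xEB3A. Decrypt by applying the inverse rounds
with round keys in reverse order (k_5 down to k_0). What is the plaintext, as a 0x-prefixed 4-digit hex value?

0xB37E

s_0 = ciphertext = 0xEB3A
s_1 = InvRound(s_0, k_5) = 0x53EB
s_2 = InvRound(s_1, k_4) = 0xED53
s_3 = InvRound(s_2, k_3) = 0xB7ED
s_4 = InvRound(s_3, k_2) = 0x5CB7
s_5 = InvRound(s_4, k_1) = 0x7E5C
s_6 = InvRound(s_5, k_0) = 0xB37E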